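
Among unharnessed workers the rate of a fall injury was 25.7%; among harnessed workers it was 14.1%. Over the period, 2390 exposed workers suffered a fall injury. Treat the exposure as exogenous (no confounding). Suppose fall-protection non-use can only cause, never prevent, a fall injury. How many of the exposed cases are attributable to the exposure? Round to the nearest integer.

p₁ = 0.257, p₀ = 0.141.
PN = (p₁ − p₀)/p₁ = (0.257 − 0.141) / 0.257 ≈ 0.45136.
Attributable cases ≈ PN × (exposed cases) = 0.45136 × 2390 ≈ 1078.75.

about 1079 cases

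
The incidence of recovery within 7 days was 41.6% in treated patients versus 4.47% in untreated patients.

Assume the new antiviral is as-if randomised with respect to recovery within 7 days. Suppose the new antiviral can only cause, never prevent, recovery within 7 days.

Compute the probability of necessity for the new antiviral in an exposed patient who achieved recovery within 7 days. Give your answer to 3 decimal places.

p₁ = 0.416, p₀ = 0.0447.
Under exogeneity and monotonicity, PN = (p₁ − p₀) / p₁.
PN = (0.416 − 0.0447) / 0.416 = 0.3713 / 0.416 ≈ 0.8925

PN ≈ 0.893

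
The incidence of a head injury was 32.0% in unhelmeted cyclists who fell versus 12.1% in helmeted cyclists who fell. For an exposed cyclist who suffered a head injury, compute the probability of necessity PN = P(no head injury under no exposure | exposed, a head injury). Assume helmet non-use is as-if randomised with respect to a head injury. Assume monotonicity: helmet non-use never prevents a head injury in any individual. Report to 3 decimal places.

p₁ = 0.32, p₀ = 0.121.
Under exogeneity and monotonicity, PN = (p₁ − p₀) / p₁.
PN = (0.32 − 0.121) / 0.32 = 0.199 / 0.32 ≈ 0.6219

PN ≈ 0.622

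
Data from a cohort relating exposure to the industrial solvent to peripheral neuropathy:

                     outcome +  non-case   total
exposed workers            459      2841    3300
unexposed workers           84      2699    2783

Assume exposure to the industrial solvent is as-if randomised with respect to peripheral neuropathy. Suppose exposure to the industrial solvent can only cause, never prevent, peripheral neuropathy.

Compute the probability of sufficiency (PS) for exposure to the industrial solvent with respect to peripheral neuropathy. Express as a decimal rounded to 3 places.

PS ≈ 0.112

p₁ = P(outcome | exposed) = 459/3300 = 0.13909
p₀ = P(outcome | unexposed) = 84/2783 = 0.030183
Under exogeneity and monotonicity, PS = (p₁ − p₀) / (1 − p₀).
PS = (0.13909 − 0.030183) / (1 − 0.030183) = 0.10891 / 0.96982 ≈ 0.1123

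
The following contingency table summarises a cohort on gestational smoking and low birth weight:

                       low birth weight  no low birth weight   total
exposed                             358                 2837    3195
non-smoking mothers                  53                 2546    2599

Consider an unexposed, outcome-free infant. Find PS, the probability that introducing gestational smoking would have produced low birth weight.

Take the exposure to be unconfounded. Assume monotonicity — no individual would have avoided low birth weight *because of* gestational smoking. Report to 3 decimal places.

p₁ = P(outcome | exposed) = 358/3195 = 0.11205
p₀ = P(outcome | unexposed) = 53/2599 = 0.020392
Under exogeneity and monotonicity, PS = (p₁ − p₀)/(1 − p₀).
PS = (0.11205 − 0.020392) / 0.97961 ≈ 0.0936

PS ≈ 0.094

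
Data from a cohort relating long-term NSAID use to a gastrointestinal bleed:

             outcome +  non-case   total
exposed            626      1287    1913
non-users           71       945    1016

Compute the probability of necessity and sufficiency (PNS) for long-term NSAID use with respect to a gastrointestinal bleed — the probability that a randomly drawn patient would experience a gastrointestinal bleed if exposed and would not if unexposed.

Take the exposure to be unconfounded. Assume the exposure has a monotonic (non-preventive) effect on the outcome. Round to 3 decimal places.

PNS ≈ 0.257

p₁ = P(outcome | exposed) = 626/1913 = 0.32723
p₀ = P(outcome | unexposed) = 71/1016 = 0.069882
Under exogeneity and monotonicity, PNS = p₁ − p₀.
PNS = 0.32723 − 0.069882 = 0.25735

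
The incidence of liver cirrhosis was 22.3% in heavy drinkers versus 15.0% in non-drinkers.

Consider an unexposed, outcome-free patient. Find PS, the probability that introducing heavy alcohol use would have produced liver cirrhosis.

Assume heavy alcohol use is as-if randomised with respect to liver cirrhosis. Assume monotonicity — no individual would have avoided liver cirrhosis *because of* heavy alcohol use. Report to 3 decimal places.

PS ≈ 0.086

p₁ = 0.223, p₀ = 0.15.
Under exogeneity and monotonicity, PS = (p₁ − p₀) / (1 − p₀).
PS = (0.223 − 0.15) / (1 − 0.15) = 0.073 / 0.85 ≈ 0.0859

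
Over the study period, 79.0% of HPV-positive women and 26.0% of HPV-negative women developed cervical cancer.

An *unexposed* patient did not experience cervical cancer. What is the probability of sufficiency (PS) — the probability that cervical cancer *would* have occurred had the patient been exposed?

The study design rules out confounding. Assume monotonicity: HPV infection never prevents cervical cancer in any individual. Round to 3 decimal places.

PS ≈ 0.716

p₁ = 0.79, p₀ = 0.26.
Under exogeneity and monotonicity, PS = (p₁ − p₀) / (1 − p₀).
PS = (0.79 − 0.26) / (1 − 0.26) = 0.53 / 0.74 ≈ 0.7162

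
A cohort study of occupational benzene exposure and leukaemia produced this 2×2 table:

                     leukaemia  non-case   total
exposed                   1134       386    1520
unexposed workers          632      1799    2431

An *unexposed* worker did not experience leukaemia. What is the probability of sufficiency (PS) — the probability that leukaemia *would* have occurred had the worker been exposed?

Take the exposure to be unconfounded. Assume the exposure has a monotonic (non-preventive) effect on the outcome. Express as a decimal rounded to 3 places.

p₁ = P(outcome | exposed) = 1134/1520 = 0.74605
p₀ = P(outcome | unexposed) = 632/2431 = 0.25998
Under exogeneity and monotonicity, PS = (p₁ − p₀)/(1 − p₀).
PS = (0.74605 − 0.25998) / 0.74002 ≈ 0.6568

PS ≈ 0.657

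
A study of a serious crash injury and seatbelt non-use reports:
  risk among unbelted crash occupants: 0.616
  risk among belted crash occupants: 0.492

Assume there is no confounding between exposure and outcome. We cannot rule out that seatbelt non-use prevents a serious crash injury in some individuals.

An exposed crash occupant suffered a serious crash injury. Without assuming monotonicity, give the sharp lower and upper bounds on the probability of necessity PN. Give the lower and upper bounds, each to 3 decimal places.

0.201 ≤ PN ≤ 0.825

Let p₁ = 0.616, p₀ = 0.492.
Under exogeneity alone the bounds on PN are max{0,(p₁−p₀)/p₁} ≤ PN ≤ min{1,(1−p₀)/p₁}.
  lower = (p₁ − p₀)/p₁ = 0.124 / 0.616 ≈ 0.2013
  upper = min{1, (1 − p₀)/p₁} = 0.508 / 0.616 ≈ 0.8247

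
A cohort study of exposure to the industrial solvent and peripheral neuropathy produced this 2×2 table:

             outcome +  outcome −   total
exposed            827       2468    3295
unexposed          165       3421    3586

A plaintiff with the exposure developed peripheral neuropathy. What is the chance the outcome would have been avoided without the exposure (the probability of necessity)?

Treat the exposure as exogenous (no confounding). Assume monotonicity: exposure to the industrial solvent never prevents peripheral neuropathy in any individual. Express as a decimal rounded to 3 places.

p₁ = P(outcome | exposed) = 827/3295 = 0.25099
p₀ = P(outcome | unexposed) = 165/3586 = 0.046012
Under exogeneity and monotonicity, PN = (p₁ − p₀)/p₁.
PN = (0.25099 − 0.046012) / 0.25099 ≈ 0.8167

PN ≈ 0.817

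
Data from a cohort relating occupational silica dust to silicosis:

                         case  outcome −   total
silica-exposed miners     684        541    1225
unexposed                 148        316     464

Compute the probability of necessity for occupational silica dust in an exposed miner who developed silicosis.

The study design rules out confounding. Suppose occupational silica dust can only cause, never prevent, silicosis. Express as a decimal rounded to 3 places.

p₁ = P(outcome | exposed) = 684/1225 = 0.55837
p₀ = P(outcome | unexposed) = 148/464 = 0.31897
Under exogeneity and monotonicity, PN = (p₁ − p₀)/p₁.
PN = (0.55837 − 0.31897) / 0.55837 ≈ 0.4288

PN ≈ 0.429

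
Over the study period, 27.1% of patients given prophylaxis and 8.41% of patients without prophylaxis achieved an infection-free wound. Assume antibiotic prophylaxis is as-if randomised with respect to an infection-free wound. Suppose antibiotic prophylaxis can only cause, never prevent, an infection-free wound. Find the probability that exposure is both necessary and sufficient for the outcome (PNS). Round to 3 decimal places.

PNS ≈ 0.187

p₁ = 0.271, p₀ = 0.0841.
Under exogeneity and monotonicity, PNS = p₁ − p₀.
PNS = 0.271 − 0.0841 = 0.1869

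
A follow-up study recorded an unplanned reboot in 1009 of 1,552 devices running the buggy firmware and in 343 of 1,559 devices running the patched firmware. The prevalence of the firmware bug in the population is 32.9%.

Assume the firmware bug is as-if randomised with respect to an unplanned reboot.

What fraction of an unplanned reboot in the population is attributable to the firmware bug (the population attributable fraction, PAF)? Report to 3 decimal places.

PAF ≈ 0.391

p₁ = P(outcome | exposed) = 1009/1552 = 0.65013
p₀ = P(outcome | unexposed) = 343/1559 = 0.22001
Overall risk P(Y=1) = π·p₁ + (1−π)·p₀ = 0.329×0.65013 + 0.671×0.22001 = 0.36152.
Under exogeneity, PAF = [P(Y=1) − p₀] / P(Y=1).
PAF = (0.36152 − 0.22001) / 0.36152 ≈ 0.3914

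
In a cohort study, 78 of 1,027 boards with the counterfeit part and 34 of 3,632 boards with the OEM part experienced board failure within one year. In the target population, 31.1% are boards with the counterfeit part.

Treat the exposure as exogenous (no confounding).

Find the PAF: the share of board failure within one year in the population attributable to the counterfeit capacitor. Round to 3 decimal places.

p₁ = P(outcome | exposed) = 78/1027 = 0.075949
p₀ = P(outcome | unexposed) = 34/3632 = 0.0093612
Overall risk P(Y=1) = π·p₁ + (1−π)·p₀ = 0.311×0.075949 + 0.689×0.0093612 = 0.03007.
Under exogeneity, PAF = [P(Y=1) − p₀] / P(Y=1).
PAF = (0.03007 − 0.0093612) / 0.03007 ≈ 0.6887

PAF ≈ 0.689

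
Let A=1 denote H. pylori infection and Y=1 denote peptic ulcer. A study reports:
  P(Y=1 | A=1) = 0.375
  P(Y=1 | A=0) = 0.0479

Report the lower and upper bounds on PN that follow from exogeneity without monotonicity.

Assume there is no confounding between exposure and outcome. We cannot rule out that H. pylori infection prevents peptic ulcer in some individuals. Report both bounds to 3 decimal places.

Let p₁ = 0.375, p₀ = 0.0479.
Under exogeneity alone the bounds on PN are max{0,(p₁−p₀)/p₁} ≤ PN ≤ min{1,(1−p₀)/p₁}.
  lower = (p₁ − p₀)/p₁ = 0.3271 / 0.375 ≈ 0.8723
  upper = min{1, (1 − p₀)/p₁} = 0.9521 / 0.375 ≈ 2.5389 → capped at 1

0.872 ≤ PN ≤ 1.000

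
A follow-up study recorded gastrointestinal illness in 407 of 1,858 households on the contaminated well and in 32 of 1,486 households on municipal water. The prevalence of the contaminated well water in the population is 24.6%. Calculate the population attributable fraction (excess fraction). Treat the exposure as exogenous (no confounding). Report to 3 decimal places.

PAF ≈ 0.693

p₁ = P(outcome | exposed) = 407/1858 = 0.21905
p₀ = P(outcome | unexposed) = 32/1486 = 0.021534
Overall risk P(Y=1) = π·p₁ + (1−π)·p₀ = 0.246×0.21905 + 0.754×0.021534 = 0.070124.
Under exogeneity, PAF = [P(Y=1) − p₀] / P(Y=1).
PAF = (0.070124 − 0.021534) / 0.070124 ≈ 0.6929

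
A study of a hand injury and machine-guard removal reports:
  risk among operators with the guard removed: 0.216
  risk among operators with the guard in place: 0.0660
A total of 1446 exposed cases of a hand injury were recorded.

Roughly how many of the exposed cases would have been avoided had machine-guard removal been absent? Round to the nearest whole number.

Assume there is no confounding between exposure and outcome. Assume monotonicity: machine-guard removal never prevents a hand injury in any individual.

about 1004 cases

Let p₁ = 0.216, p₀ = 0.066.
PN = (p₁ − p₀)/p₁ = (0.216 − 0.066) / 0.216 ≈ 0.69444.
Attributable cases ≈ PN × (exposed cases) = 0.69444 × 1446 ≈ 1004.17.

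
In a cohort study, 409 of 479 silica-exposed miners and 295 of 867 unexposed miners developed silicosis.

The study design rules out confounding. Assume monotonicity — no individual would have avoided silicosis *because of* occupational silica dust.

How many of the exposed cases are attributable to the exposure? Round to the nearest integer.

p₁ = P(outcome | exposed) = 409/479 = 0.85386
p₀ = P(outcome | unexposed) = 295/867 = 0.34025
PN = (p₁ − p₀)/p₁ = (0.85386 − 0.34025) / 0.85386 ≈ 0.60151.
Attributable cases ≈ PN × (exposed cases) = 0.60151 × 409 ≈ 246.02.

about 246 cases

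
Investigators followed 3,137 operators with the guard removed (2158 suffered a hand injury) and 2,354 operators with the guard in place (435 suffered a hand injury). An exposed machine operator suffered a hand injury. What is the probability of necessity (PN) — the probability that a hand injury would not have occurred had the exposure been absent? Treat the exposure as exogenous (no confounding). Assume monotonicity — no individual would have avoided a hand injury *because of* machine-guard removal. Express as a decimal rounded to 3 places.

p₁ = P(outcome | exposed) = 2158/3137 = 0.68792
p₀ = P(outcome | unexposed) = 435/2354 = 0.18479
Under exogeneity and monotonicity, PN = (p₁ − p₀) / p₁.
PN = (0.68792 − 0.18479) / 0.68792 = 0.50313 / 0.68792 ≈ 0.7314

PN ≈ 0.731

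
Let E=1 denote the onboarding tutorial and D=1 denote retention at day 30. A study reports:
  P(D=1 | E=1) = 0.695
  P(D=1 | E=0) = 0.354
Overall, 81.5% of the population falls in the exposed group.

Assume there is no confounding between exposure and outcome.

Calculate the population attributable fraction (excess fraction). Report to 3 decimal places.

Let p₁ = 0.695, p₀ = 0.354.
Overall risk P(Y=1) = π·p₁ + (1−π)·p₀ = 0.815×0.695 + 0.185×0.354 = 0.63192.
Under exogeneity, PAF = [P(Y=1) − p₀] / P(Y=1).
PAF = (0.63192 − 0.354) / 0.63192 ≈ 0.4398

PAF ≈ 0.440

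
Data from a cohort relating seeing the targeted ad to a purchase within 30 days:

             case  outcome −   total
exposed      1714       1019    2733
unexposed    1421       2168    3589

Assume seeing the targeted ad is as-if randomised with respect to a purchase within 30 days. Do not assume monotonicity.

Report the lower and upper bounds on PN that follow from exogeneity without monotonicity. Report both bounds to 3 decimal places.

p₁ = P(outcome | exposed) = 1714/2733 = 0.62715
p₀ = P(outcome | unexposed) = 1421/3589 = 0.39593
Under exogeneity alone the bounds on PN are max{0,(p₁−p₀)/p₁} ≤ PN ≤ min{1,(1−p₀)/p₁}.
  lower = (p₁ − p₀)/p₁ = 0.23122 / 0.62715 ≈ 0.3687
  upper = min{1, (1 − p₀)/p₁} = 0.60407 / 0.62715 ≈ 0.9632

0.369 ≤ PN ≤ 0.963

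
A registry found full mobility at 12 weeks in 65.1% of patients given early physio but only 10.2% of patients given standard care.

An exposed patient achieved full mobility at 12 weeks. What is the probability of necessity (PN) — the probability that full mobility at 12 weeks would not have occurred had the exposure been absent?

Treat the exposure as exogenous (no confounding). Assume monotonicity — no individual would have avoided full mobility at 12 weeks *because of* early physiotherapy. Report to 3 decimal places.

p₁ = 0.651, p₀ = 0.102.
Under exogeneity and monotonicity, PN = (p₁ − p₀) / p₁.
PN = (0.651 − 0.102) / 0.651 = 0.549 / 0.651 ≈ 0.8433

PN ≈ 0.843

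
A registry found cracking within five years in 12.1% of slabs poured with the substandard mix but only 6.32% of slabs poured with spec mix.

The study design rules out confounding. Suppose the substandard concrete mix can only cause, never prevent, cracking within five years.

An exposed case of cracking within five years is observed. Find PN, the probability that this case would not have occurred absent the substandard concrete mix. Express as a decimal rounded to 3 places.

PN ≈ 0.478

p₁ = 0.121, p₀ = 0.0632.
Under exogeneity and monotonicity, PN = (p₁ − p₀) / p₁.
PN = (0.121 − 0.0632) / 0.121 = 0.0578 / 0.121 ≈ 0.4777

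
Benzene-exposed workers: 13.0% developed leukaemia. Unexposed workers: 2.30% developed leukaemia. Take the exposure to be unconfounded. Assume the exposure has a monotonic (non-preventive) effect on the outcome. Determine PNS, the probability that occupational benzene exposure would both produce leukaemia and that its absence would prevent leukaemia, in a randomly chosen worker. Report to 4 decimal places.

p₁ = 0.13, p₀ = 0.023.
Under exogeneity and monotonicity, PNS = p₁ − p₀.
PNS = 0.13 − 0.023 = 0.107

PNS ≈ 0.1070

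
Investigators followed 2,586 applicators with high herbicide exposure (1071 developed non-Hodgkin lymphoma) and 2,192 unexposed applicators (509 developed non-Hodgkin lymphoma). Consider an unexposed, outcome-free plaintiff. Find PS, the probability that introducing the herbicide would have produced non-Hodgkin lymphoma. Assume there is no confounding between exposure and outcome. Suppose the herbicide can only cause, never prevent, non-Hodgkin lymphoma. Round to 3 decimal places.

PS ≈ 0.237

p₁ = P(outcome | exposed) = 1071/2586 = 0.41415
p₀ = P(outcome | unexposed) = 509/2192 = 0.23221
Under exogeneity and monotonicity, PS = (p₁ − p₀) / (1 − p₀).
PS = (0.41415 − 0.23221) / (1 − 0.23221) = 0.18195 / 0.76779 ≈ 0.2370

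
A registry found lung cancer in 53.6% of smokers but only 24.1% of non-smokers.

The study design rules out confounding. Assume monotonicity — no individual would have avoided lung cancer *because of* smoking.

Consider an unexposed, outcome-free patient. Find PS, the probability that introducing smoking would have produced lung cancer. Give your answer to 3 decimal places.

p₁ = 0.536, p₀ = 0.241.
Under exogeneity and monotonicity, PS = (p₁ − p₀) / (1 − p₀).
PS = (0.536 − 0.241) / (1 − 0.241) = 0.295 / 0.759 ≈ 0.3887

PS ≈ 0.389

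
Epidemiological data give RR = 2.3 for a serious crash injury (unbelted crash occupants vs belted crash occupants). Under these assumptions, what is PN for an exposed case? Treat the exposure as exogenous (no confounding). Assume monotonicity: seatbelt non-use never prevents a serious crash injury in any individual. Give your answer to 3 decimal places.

PN ≈ 0.565

Under exogeneity and monotonicity, PN = (RR − 1) / RR = 1 − 1/RR.
PN = (2.3 − 1) / 2.3 = 1.3 / 2.3 ≈ 0.5652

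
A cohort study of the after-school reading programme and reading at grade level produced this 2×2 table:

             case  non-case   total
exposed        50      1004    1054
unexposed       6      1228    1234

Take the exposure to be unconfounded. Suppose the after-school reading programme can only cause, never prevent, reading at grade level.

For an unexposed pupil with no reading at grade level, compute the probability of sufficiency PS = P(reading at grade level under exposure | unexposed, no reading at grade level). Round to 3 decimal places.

p₁ = P(outcome | exposed) = 50/1054 = 0.047438
p₀ = P(outcome | unexposed) = 6/1234 = 0.0048622
Under exogeneity and monotonicity, PS = (p₁ − p₀)/(1 − p₀).
PS = (0.047438 − 0.0048622) / 0.99514 ≈ 0.0428

PS ≈ 0.043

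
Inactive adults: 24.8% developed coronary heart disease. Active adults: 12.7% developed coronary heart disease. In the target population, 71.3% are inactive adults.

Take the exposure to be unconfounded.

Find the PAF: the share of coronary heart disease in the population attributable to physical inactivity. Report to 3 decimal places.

p₁ = 0.248, p₀ = 0.127.
Overall risk P(Y=1) = π·p₁ + (1−π)·p₀ = 0.713×0.248 + 0.287×0.127 = 0.21327.
Under exogeneity, PAF = [P(Y=1) − p₀] / P(Y=1).
PAF = (0.21327 − 0.127) / 0.21327 ≈ 0.4045

PAF ≈ 0.405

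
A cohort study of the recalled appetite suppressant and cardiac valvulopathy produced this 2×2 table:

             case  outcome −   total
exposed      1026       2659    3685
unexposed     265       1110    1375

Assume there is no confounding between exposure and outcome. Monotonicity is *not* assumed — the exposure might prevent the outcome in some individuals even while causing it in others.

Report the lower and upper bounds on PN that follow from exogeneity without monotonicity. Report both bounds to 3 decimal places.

p₁ = P(outcome | exposed) = 1026/3685 = 0.27843
p₀ = P(outcome | unexposed) = 265/1375 = 0.19273
Under exogeneity alone the bounds on PN are max{0,(p₁−p₀)/p₁} ≤ PN ≤ min{1,(1−p₀)/p₁}.
  lower = (p₁ − p₀)/p₁ = 0.085699 / 0.27843 ≈ 0.3078
  upper = min{1, (1 − p₀)/p₁} = 0.80727 / 0.27843 ≈ 2.8994 → capped at 1

0.308 ≤ PN ≤ 1.000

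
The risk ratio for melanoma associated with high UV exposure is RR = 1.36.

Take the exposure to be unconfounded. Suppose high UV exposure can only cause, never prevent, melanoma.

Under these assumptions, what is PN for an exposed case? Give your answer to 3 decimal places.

PN ≈ 0.265

Under exogeneity and monotonicity, PN = (RR − 1) / RR = 1 − 1/RR.
PN = (1.36 − 1) / 1.36 = 0.36 / 1.36 ≈ 0.2647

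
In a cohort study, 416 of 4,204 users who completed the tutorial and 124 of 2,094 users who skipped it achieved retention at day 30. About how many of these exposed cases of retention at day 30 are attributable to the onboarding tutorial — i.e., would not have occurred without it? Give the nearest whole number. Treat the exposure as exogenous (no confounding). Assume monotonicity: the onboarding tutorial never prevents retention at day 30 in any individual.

about 167 cases

p₁ = P(outcome | exposed) = 416/4204 = 0.098953
p₀ = P(outcome | unexposed) = 124/2094 = 0.059217
PN = (p₁ − p₀)/p₁ = (0.098953 − 0.059217) / 0.098953 ≈ 0.40157.
Attributable cases ≈ PN × (exposed cases) = 0.40157 × 416 ≈ 167.05.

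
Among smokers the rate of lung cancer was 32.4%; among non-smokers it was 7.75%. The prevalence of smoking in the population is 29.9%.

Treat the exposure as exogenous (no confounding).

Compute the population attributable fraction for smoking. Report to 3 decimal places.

PAF ≈ 0.487

p₁ = 0.324, p₀ = 0.0775.
Overall risk P(Y=1) = π·p₁ + (1−π)·p₀ = 0.299×0.324 + 0.701×0.0775 = 0.1512.
Under exogeneity, PAF = [P(Y=1) − p₀] / P(Y=1).
PAF = (0.1512 − 0.0775) / 0.1512 ≈ 0.4874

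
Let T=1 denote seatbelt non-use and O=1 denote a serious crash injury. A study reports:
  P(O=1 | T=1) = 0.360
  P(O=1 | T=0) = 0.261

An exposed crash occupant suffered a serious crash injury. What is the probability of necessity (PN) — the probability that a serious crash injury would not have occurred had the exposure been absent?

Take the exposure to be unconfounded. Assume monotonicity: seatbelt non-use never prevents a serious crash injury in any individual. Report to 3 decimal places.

PN ≈ 0.275

Let p₁ = 0.36, p₀ = 0.261.
Under exogeneity and monotonicity, PN = (p₁ − p₀) / p₁.
PN = (0.36 − 0.261) / 0.36 = 0.099 / 0.36 ≈ 0.2750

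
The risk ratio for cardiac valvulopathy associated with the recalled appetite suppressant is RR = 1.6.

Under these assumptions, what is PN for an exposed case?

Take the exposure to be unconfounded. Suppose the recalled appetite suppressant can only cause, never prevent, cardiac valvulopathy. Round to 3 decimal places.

Under exogeneity and monotonicity, PN = (RR − 1) / RR = 1 − 1/RR.
PN = (1.6 − 1) / 1.6 = 0.6 / 1.6 ≈ 0.3750

PN ≈ 0.375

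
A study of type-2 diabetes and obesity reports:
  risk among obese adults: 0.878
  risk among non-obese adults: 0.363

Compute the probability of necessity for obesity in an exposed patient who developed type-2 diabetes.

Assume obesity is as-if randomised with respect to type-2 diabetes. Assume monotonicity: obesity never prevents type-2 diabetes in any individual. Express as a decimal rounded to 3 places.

Let p₁ = 0.878, p₀ = 0.363.
Under exogeneity and monotonicity, PN = (p₁ − p₀) / p₁.
PN = (0.878 − 0.363) / 0.878 = 0.515 / 0.878 ≈ 0.5866

PN ≈ 0.587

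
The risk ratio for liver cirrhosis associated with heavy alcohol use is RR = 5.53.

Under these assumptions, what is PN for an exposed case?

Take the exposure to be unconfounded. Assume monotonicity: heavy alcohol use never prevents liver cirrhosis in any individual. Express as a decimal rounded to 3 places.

Under exogeneity and monotonicity, PN = (RR − 1) / RR = 1 − 1/RR.
PN = (5.53 − 1) / 5.53 = 4.53 / 5.53 ≈ 0.8192

PN ≈ 0.819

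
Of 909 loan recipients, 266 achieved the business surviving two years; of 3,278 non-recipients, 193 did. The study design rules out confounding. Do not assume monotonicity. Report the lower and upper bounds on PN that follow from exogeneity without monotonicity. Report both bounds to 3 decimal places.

p₁ = P(outcome | exposed) = 266/909 = 0.29263
p₀ = P(outcome | unexposed) = 193/3278 = 0.058877
Under exogeneity alone the bounds on PN are max{0,(p₁−p₀)/p₁} ≤ PN ≤ min{1,(1−p₀)/p₁}.
  lower = (p₁ − p₀)/p₁ = 0.23375 / 0.29263 ≈ 0.7988
  upper = min{1, (1 − p₀)/p₁} = 0.94112 / 0.29263 ≈ 3.2161 → capped at 1

0.799 ≤ PN ≤ 1.000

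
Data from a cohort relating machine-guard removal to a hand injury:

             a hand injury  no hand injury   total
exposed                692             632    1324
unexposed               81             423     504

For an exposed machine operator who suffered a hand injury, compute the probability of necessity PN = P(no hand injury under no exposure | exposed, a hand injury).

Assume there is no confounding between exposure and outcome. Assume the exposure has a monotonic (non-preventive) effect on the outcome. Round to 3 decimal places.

PN ≈ 0.693

p₁ = P(outcome | exposed) = 692/1324 = 0.52266
p₀ = P(outcome | unexposed) = 81/504 = 0.16071
Under exogeneity and monotonicity, PN = (p₁ − p₀) / p₁.
PN = (0.52266 − 0.16071) / 0.52266 = 0.36194 / 0.52266 ≈ 0.6925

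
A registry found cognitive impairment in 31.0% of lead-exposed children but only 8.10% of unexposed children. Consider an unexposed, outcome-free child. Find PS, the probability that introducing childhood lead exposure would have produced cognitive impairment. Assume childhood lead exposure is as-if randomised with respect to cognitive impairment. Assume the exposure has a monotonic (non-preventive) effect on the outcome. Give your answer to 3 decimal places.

p₁ = 0.31, p₀ = 0.081.
Under exogeneity and monotonicity, PS = (p₁ − p₀) / (1 − p₀).
PS = (0.31 − 0.081) / (1 − 0.081) = 0.229 / 0.919 ≈ 0.2492

PS ≈ 0.249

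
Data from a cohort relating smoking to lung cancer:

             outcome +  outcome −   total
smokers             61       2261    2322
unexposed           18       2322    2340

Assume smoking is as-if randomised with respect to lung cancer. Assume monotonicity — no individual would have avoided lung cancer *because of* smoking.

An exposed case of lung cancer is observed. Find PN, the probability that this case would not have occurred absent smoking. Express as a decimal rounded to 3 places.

PN ≈ 0.707

p₁ = P(outcome | exposed) = 61/2322 = 0.02627
p₀ = P(outcome | unexposed) = 18/2340 = 0.0076923
Under exogeneity and monotonicity, PN = (p₁ − p₀)/p₁.
PN = (0.02627 − 0.0076923) / 0.02627 ≈ 0.7072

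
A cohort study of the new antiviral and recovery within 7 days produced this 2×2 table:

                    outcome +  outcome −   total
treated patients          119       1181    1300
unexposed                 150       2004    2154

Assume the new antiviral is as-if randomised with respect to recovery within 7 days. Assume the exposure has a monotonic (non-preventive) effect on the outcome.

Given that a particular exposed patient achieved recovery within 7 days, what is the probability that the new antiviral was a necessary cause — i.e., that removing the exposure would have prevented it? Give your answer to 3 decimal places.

p₁ = P(outcome | exposed) = 119/1300 = 0.091538
p₀ = P(outcome | unexposed) = 150/2154 = 0.069638
Under exogeneity and monotonicity, PN = (p₁ − p₀) / p₁.
PN = (0.091538 − 0.069638) / 0.091538 = 0.021901 / 0.091538 ≈ 0.2393

PN ≈ 0.239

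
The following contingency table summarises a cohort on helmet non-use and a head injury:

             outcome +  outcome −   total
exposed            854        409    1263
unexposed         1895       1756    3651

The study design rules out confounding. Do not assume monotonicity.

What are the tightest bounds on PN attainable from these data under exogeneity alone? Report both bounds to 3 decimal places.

0.232 ≤ PN ≤ 0.711

p₁ = P(outcome | exposed) = 854/1263 = 0.67617
p₀ = P(outcome | unexposed) = 1895/3651 = 0.51904
Under exogeneity alone the bounds on PN are max{0,(p₁−p₀)/p₁} ≤ PN ≤ min{1,(1−p₀)/p₁}.
  lower = (p₁ − p₀)/p₁ = 0.15713 / 0.67617 ≈ 0.2324
  upper = min{1, (1 − p₀)/p₁} = 0.48096 / 0.67617 ≈ 0.7113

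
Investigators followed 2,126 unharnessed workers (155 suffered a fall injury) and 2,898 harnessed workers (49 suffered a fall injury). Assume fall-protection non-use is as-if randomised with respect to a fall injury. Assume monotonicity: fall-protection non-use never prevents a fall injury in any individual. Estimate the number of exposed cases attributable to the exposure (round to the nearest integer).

p₁ = P(outcome | exposed) = 155/2126 = 0.072907
p₀ = P(outcome | unexposed) = 49/2898 = 0.016908
PN = (p₁ − p₀)/p₁ = (0.072907 − 0.016908) / 0.072907 ≈ 0.76808.
Attributable cases ≈ PN × (exposed cases) = 0.76808 × 155 ≈ 119.05.

about 119 cases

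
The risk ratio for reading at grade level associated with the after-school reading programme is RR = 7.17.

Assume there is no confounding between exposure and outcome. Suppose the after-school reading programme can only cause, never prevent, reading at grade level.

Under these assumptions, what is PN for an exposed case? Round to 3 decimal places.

PN ≈ 0.861

Under exogeneity and monotonicity, PN = (RR − 1) / RR = 1 − 1/RR.
PN = (7.17 − 1) / 7.17 = 6.17 / 7.17 ≈ 0.8605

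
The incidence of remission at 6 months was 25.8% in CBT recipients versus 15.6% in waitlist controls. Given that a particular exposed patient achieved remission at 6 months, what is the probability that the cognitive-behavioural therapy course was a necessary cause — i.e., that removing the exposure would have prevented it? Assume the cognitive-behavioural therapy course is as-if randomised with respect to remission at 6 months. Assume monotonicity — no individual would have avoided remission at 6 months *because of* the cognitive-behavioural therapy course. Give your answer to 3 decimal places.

PN ≈ 0.395

p₁ = 0.258, p₀ = 0.156.
Under exogeneity and monotonicity, PN = (p₁ − p₀) / p₁.
PN = (0.258 − 0.156) / 0.258 = 0.102 / 0.258 ≈ 0.3953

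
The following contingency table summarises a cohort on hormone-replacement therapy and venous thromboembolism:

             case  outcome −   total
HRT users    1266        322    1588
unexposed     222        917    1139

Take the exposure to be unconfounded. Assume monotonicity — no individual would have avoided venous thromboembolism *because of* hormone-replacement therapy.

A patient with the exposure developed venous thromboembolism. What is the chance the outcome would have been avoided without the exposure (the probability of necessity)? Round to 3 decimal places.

PN ≈ 0.756

p₁ = P(outcome | exposed) = 1266/1588 = 0.79723
p₀ = P(outcome | unexposed) = 222/1139 = 0.19491
Under exogeneity and monotonicity, PN = (p₁ − p₀) / p₁.
PN = (0.79723 − 0.19491) / 0.79723 = 0.60232 / 0.79723 ≈ 0.7555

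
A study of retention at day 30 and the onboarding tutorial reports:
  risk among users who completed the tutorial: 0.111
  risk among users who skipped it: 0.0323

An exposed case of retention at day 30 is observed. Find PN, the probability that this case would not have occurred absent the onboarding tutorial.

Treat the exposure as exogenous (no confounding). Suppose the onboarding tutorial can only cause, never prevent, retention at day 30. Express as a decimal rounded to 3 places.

Let p₁ = 0.111, p₀ = 0.0323.
Under exogeneity and monotonicity, PN = (p₁ − p₀) / p₁.
PN = (0.111 − 0.0323) / 0.111 = 0.0787 / 0.111 ≈ 0.7090

PN ≈ 0.709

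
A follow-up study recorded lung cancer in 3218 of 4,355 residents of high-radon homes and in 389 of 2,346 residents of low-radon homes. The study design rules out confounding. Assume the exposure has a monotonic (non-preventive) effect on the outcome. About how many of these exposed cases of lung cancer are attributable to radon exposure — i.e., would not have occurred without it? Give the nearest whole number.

about 2496 cases

p₁ = P(outcome | exposed) = 3218/4355 = 0.73892
p₀ = P(outcome | unexposed) = 389/2346 = 0.16581
PN = (p₁ − p₀)/p₁ = (0.73892 − 0.16581) / 0.73892 ≈ 0.77560.
Attributable cases ≈ PN × (exposed cases) = 0.77560 × 3218 ≈ 2495.88.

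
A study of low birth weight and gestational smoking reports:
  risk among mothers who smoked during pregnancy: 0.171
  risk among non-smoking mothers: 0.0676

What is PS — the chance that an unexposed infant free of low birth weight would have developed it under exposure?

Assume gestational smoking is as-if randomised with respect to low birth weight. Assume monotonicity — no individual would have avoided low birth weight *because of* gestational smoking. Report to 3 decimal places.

Let p₁ = 0.171, p₀ = 0.0676.
Under exogeneity and monotonicity, PS = (p₁ − p₀) / (1 − p₀).
PS = (0.171 − 0.0676) / (1 − 0.0676) = 0.1034 / 0.9324 ≈ 0.1109

PS ≈ 0.111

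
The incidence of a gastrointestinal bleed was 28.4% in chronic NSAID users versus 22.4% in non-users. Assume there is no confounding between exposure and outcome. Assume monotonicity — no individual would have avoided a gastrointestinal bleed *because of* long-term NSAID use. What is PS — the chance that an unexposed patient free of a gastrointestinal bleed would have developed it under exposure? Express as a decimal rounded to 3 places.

PS ≈ 0.077

p₁ = 0.284, p₀ = 0.224.
Under exogeneity and monotonicity, PS = (p₁ − p₀) / (1 − p₀).
PS = (0.284 − 0.224) / (1 − 0.224) = 0.06 / 0.776 ≈ 0.0773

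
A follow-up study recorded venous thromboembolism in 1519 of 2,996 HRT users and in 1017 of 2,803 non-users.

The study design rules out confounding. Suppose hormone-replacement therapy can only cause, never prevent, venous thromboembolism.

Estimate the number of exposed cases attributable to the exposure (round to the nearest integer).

about 432 cases

p₁ = P(outcome | exposed) = 1519/2996 = 0.50701
p₀ = P(outcome | unexposed) = 1017/2803 = 0.36283
PN = (p₁ − p₀)/p₁ = (0.50701 − 0.36283) / 0.50701 ≈ 0.28438.
Attributable cases ≈ PN × (exposed cases) = 0.28438 × 1519 ≈ 431.97.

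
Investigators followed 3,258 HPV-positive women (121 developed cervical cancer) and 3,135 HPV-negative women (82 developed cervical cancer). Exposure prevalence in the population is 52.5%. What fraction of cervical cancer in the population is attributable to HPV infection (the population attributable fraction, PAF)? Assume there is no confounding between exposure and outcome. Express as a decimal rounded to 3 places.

p₁ = P(outcome | exposed) = 121/3258 = 0.037139
p₀ = P(outcome | unexposed) = 82/3135 = 0.026156
Overall risk P(Y=1) = π·p₁ + (1−π)·p₀ = 0.525×0.037139 + 0.475×0.026156 = 0.031922.
Under exogeneity, PAF = [P(Y=1) − p₀] / P(Y=1).
PAF = (0.031922 − 0.026156) / 0.031922 ≈ 0.1806

PAF ≈ 0.181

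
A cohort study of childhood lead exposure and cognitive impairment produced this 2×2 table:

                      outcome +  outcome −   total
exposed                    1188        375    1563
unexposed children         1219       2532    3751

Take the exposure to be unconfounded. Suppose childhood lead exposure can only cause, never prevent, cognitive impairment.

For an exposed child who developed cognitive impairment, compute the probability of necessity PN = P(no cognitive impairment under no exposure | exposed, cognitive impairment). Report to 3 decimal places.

p₁ = P(outcome | exposed) = 1188/1563 = 0.76008
p₀ = P(outcome | unexposed) = 1219/3751 = 0.32498
Under exogeneity and monotonicity, PN = (p₁ − p₀)/p₁.
PN = (0.76008 − 0.32498) / 0.76008 ≈ 0.5724

PN ≈ 0.572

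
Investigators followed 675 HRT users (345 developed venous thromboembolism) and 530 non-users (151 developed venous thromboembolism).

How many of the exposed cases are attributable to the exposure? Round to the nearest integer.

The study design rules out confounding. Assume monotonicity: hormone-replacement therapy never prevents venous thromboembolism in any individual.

p₁ = P(outcome | exposed) = 345/675 = 0.51111
p₀ = P(outcome | unexposed) = 151/530 = 0.28491
PN = (p₁ − p₀)/p₁ = (0.51111 − 0.28491) / 0.51111 ≈ 0.44258.
Attributable cases ≈ PN × (exposed cases) = 0.44258 × 345 ≈ 152.69.

about 153 cases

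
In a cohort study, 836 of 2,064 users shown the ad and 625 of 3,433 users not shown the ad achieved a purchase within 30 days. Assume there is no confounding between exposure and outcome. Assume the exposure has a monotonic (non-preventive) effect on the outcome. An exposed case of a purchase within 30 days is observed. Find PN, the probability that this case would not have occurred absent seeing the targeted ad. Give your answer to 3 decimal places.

PN ≈ 0.551

p₁ = P(outcome | exposed) = 836/2064 = 0.40504
p₀ = P(outcome | unexposed) = 625/3433 = 0.18206
Under exogeneity and monotonicity, PN = (p₁ − p₀) / p₁.
PN = (0.40504 − 0.18206) / 0.40504 = 0.22298 / 0.40504 ≈ 0.5505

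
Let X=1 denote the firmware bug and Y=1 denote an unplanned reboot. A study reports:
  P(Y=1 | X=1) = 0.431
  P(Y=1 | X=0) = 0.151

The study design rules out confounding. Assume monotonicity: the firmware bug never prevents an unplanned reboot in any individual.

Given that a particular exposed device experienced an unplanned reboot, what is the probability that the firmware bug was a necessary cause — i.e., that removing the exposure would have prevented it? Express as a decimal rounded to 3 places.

PN ≈ 0.650

Let p₁ = 0.431, p₀ = 0.151.
Under exogeneity and monotonicity, PN = (p₁ − p₀) / p₁.
PN = (0.431 − 0.151) / 0.431 = 0.28 / 0.431 ≈ 0.6497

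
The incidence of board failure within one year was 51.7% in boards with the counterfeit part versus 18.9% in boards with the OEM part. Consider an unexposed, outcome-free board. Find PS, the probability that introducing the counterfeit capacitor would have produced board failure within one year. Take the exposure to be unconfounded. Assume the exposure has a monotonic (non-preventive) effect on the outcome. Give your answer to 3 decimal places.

PS ≈ 0.404

p₁ = 0.517, p₀ = 0.189.
Under exogeneity and monotonicity, PS = (p₁ − p₀) / (1 − p₀).
PS = (0.517 − 0.189) / (1 − 0.189) = 0.328 / 0.811 ≈ 0.4044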